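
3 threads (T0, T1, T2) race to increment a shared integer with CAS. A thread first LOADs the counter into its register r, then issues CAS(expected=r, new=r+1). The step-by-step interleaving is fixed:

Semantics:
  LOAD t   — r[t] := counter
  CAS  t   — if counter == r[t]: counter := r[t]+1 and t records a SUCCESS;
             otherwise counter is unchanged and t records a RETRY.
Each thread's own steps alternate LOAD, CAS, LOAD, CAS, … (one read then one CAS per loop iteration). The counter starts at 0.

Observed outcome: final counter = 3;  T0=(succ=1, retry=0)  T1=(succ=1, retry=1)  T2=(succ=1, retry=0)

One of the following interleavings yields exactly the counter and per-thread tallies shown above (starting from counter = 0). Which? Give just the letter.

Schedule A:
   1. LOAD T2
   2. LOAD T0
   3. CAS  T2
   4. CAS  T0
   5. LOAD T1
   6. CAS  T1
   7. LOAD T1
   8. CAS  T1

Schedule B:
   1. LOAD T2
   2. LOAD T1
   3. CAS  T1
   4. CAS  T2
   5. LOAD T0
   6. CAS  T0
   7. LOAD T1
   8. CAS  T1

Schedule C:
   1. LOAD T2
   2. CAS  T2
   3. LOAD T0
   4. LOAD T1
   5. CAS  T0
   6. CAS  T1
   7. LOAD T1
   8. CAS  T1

Simulating candidate C:
1. LOAD T2 → mem=0 r[T2]=0 [LOAD]
2. CAS T2 → mem=1 r[T2]=0 [OK]
3. LOAD T0 → mem=1 r[T0]=1 [LOAD]
4. LOAD T1 → mem=1 r[T1]=1 [LOAD]
5. CAS T0 → mem=2 r[T0]=1 [OK]
6. CAS T1 → mem=2 r[T1]=1 [RETRY]
7. LOAD T1 → mem=2 r[T1]=2 [LOAD]
8. CAS T1 → mem=3 r[T1]=2 [OK]

C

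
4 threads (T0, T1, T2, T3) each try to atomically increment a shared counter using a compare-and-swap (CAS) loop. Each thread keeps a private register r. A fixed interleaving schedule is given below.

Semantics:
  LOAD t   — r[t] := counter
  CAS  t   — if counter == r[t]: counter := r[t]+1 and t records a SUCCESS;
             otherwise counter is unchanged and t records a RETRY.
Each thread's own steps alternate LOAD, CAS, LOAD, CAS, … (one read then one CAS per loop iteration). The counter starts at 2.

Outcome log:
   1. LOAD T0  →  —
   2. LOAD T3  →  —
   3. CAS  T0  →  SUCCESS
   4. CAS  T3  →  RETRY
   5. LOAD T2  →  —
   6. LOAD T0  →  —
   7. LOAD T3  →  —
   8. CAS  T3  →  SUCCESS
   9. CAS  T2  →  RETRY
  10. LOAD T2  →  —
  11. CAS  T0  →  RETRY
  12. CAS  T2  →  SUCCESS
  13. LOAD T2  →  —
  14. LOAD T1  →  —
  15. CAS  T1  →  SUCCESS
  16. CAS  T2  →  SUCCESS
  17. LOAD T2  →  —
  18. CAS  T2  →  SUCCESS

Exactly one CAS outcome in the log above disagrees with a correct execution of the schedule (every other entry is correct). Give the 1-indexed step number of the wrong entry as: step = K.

step = 16

Correct run:
   1) LOAD T0:  M=2  r_T0=2
   2) LOAD T3:  M=2  r_T3=2
   3) CAS  T0:  M=3  r_T0=2 ✓
   4) CAS  T3:  M=3  r_T3=2 ✗
   5) LOAD T2:  M=3  r_T2=3
   6) LOAD T0:  M=3  r_T0=3
   7) LOAD T3:  M=3  r_T3=3
   8) CAS  T3:  M=4  r_T3=3 ✓
   9) CAS  T2:  M=4  r_T2=3 ✗
  10) LOAD T2:  M=4  r_T2=4
  11) CAS  T0:  M=4  r_T0=3 ✗
  12) CAS  T2:  M=5  r_T2=4 ✓
  13) LOAD T2:  M=5  r_T2=5
  14) LOAD T1:  M=5  r_T1=5
  15) CAS  T1:  M=6  r_T1=5 ✓
  16) CAS  T2:  M=6  r_T2=5 ✗
  17) LOAD T2:  M=6  r_T2=6
  18) CAS  T2:  M=7  r_T2=6 ✓
Mismatch at 16.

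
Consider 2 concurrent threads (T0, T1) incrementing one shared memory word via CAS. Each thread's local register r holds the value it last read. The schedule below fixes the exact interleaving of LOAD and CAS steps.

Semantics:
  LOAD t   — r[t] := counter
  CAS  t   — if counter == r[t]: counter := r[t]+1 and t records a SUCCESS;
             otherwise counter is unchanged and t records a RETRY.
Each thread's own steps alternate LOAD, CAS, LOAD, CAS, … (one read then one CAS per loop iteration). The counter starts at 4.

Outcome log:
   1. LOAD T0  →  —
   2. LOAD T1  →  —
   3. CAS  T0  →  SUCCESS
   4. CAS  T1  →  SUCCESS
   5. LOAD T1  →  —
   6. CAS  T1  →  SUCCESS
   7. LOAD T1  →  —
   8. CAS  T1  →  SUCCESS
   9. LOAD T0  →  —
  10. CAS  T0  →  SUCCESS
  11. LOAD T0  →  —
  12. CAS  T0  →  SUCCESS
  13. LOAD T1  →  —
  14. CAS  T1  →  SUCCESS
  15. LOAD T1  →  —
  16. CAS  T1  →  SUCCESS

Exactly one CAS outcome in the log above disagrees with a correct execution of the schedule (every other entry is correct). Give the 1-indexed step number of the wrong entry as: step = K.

step = 4

Reference trace:
   1) LOAD T0:  M=4  r_T0=4
   2) LOAD T1:  M=4  r_T1=4
   3) CAS  T0:  M=5  r_T0=4 ✓
   4) CAS  T1:  M=5  r_T1=4 ✗
   5) LOAD T1:  M=5  r_T1=5
   6) CAS  T1:  M=6  r_T1=5 ✓
   7) LOAD T1:  M=6  r_T1=6
   8) CAS  T1:  M=7  r_T1=6 ✓
   9) LOAD T0:  M=7  r_T0=7
  10) CAS  T0:  M=8  r_T0=7 ✓
  11) LOAD T0:  M=8  r_T0=8
  12) CAS  T0:  M=9  r_T0=8 ✓
  13) LOAD T1:  M=9  r_T1=9
  14) CAS  T1:  M=10  r_T1=9 ✓
  15) LOAD T1:  M=10  r_T1=10
  16) CAS  T1:  M=11  r_T1=10 ✓
Flip is step 4.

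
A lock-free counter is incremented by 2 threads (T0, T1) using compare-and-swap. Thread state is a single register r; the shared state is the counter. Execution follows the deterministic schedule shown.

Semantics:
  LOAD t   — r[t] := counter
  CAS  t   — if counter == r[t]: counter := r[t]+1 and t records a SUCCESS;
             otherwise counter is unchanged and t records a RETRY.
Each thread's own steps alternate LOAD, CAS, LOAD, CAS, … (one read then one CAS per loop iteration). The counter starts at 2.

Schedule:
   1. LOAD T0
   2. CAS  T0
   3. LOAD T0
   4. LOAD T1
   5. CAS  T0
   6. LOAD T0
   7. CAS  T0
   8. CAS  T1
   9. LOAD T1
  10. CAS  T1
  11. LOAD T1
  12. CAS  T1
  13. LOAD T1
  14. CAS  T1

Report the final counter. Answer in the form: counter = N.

counter = 8

   1) LOAD T0:  M=2  r_T0=2
   2) CAS  T0:  M=3  r_T0=2 ✓
   3) LOAD T0:  M=3  r_T0=3
   4) LOAD T1:  M=3  r_T1=3
   5) CAS  T0:  M=4  r_T0=3 ✓
   6) LOAD T0:  M=4  r_T0=4
   7) CAS  T0:  M=5  r_T0=4 ✓
   8) CAS  T1:  M=5  r_T1=3 ✗
   9) LOAD T1:  M=5  r_T1=5
  10) CAS  T1:  M=6  r_T1=5 ✓
  11) LOAD T1:  M=6  r_T1=6
  12) CAS  T1:  M=7  r_T1=6 ✓
  13) LOAD T1:  M=7  r_T1=7
  14) CAS  T1:  M=8  r_T1=7 ✓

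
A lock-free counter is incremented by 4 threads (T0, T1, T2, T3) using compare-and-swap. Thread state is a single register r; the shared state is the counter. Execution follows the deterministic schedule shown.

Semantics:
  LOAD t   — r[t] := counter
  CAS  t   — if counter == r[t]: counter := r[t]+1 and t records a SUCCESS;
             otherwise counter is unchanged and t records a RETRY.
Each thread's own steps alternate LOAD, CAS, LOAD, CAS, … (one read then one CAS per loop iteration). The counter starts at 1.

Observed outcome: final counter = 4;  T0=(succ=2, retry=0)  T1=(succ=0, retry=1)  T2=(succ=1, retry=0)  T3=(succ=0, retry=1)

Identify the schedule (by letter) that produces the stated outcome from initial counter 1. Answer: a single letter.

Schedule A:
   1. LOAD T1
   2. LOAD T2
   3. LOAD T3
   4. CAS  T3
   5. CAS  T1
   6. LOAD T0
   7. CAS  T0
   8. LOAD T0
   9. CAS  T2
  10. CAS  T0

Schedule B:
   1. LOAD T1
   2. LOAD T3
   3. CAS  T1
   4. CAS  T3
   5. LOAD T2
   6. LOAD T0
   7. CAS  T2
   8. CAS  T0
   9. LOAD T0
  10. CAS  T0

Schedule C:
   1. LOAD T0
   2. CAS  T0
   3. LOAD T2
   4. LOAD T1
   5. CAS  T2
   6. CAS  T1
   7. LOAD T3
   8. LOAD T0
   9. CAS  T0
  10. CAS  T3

Run C:
#1 T0 reads 1
#2 T0 CAS(1→2) writes; counter now 2
#3 T2 reads 2
#4 T1 reads 2
#5 T2 CAS(2→3) writes; counter now 3
#6 T1 CAS(2→3) fails; counter now 3
#7 T3 reads 3
#8 T0 reads 3
#9 T0 CAS(3→4) writes; counter now 4
#10 T3 CAS(3→4) fails; counter now 4

C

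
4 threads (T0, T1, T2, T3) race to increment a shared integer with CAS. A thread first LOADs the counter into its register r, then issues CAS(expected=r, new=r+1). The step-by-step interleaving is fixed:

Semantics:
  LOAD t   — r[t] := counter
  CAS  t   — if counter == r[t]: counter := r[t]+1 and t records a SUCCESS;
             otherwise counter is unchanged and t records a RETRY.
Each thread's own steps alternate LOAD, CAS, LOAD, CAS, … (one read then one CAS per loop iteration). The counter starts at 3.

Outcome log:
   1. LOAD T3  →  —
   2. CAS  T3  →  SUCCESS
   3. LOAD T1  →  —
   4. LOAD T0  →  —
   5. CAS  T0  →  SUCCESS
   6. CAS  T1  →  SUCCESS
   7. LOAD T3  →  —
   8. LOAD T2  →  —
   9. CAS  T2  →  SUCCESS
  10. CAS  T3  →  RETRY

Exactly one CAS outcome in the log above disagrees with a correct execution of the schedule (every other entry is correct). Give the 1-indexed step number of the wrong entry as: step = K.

Re-executing:
#1 T3 reads 3
#2 T3 CAS(3→4) writes; counter now 4
#3 T1 reads 4
#4 T0 reads 4
#5 T0 CAS(4→5) writes; counter now 5
#6 T1 CAS(4→5) fails; counter now 5
#7 T3 reads 5
#8 T2 reads 5
#9 T2 CAS(5→6) writes; counter now 6
#10 T3 CAS(5→6) fails; counter now 6
Log disagrees first at step 6.

step = 6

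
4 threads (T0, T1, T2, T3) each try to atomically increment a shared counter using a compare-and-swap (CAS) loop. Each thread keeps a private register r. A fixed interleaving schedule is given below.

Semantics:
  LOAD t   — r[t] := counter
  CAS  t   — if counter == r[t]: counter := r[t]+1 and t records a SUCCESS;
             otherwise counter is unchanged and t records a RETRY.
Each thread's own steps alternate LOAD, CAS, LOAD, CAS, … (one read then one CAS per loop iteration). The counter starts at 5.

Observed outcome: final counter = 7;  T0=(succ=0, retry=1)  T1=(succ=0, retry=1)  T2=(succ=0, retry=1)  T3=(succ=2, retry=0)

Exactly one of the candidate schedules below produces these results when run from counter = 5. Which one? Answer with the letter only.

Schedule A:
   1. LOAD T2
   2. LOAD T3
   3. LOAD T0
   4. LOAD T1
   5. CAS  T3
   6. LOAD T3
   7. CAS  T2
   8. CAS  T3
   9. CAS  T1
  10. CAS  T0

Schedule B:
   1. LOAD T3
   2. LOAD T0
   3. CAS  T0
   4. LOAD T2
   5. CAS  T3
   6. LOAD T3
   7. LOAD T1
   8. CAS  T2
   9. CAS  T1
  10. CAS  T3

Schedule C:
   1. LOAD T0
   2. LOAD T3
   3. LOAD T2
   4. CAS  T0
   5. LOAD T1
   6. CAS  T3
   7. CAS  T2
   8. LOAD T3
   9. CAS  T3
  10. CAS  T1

Simulating candidate A:
step 1: T2 LOAD ⇒ load; ctr=5 reg=5
step 2: T3 LOAD ⇒ load; ctr=5 reg=5
step 3: T0 LOAD ⇒ load; ctr=5 reg=5
step 4: T1 LOAD ⇒ load; ctr=5 reg=5
step 5: T3 CAS ⇒ ok; ctr=6 reg=5
step 6: T3 LOAD ⇒ load; ctr=6 reg=6
step 7: T2 CAS ⇒ retry; ctr=6 reg=5
step 8: T3 CAS ⇒ ok; ctr=7 reg=6
step 9: T1 CAS ⇒ retry; ctr=7 reg=5
step 10: T0 CAS ⇒ retry; ctr=7 reg=5

A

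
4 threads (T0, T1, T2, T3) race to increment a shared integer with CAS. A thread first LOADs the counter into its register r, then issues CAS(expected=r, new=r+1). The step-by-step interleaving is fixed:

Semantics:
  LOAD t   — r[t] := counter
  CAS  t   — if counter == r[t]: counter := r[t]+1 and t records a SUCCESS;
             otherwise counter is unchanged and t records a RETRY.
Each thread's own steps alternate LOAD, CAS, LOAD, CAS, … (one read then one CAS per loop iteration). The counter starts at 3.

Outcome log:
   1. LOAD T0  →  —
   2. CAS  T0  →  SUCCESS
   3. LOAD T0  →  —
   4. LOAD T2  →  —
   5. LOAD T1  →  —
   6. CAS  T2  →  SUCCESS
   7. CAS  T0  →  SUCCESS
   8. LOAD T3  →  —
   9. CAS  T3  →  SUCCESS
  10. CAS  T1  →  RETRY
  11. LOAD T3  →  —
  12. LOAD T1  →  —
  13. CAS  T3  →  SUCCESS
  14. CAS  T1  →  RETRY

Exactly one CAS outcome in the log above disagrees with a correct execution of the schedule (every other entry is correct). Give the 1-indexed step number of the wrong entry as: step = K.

step = 7

Reference trace:
#1 T0 reads 3
#2 T0 CAS(3→4) writes; counter now 4
#3 T0 reads 4
#4 T2 reads 4
#5 T1 reads 4
#6 T2 CAS(4→5) writes; counter now 5
#7 T0 CAS(4→5) fails; counter now 5
#8 T3 reads 5
#9 T3 CAS(5→6) writes; counter now 6
#10 T1 CAS(4→5) fails; counter now 6
#11 T3 reads 6
#12 T1 reads 6
#13 T3 CAS(6→7) writes; counter now 7
#14 T1 CAS(6→7) fails; counter now 7
Flip is step 7.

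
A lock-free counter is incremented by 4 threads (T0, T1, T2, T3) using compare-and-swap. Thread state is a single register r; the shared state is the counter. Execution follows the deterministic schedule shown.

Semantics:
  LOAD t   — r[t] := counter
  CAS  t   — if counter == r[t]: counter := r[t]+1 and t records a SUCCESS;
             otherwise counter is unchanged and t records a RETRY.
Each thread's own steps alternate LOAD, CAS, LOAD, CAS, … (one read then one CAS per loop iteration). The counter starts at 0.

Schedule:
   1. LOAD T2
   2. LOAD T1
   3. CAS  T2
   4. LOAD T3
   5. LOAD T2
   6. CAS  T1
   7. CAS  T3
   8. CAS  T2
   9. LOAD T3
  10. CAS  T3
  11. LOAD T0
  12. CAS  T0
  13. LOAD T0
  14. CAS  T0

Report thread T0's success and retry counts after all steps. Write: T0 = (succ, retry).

T0 = (2, 0)

   1) LOAD T2:  M=0  r_T2=0
   2) LOAD T1:  M=0  r_T1=0
   3) CAS  T2:  M=1  r_T2=0 ✓
   4) LOAD T3:  M=1  r_T3=1
   5) LOAD T2:  M=1  r_T2=1
   6) CAS  T1:  M=1  r_T1=0 ✗
   7) CAS  T3:  M=2  r_T3=1 ✓
   8) CAS  T2:  M=2  r_T2=1 ✗
   9) LOAD T3:  M=2  r_T3=2
  10) CAS  T3:  M=3  r_T3=2 ✓
  11) LOAD T0:  M=3  r_T0=3
  12) CAS  T0:  M=4  r_T0=3 ✓
  13) LOAD T0:  M=4  r_T0=4
  14) CAS  T0:  M=5  r_T0=4 ✓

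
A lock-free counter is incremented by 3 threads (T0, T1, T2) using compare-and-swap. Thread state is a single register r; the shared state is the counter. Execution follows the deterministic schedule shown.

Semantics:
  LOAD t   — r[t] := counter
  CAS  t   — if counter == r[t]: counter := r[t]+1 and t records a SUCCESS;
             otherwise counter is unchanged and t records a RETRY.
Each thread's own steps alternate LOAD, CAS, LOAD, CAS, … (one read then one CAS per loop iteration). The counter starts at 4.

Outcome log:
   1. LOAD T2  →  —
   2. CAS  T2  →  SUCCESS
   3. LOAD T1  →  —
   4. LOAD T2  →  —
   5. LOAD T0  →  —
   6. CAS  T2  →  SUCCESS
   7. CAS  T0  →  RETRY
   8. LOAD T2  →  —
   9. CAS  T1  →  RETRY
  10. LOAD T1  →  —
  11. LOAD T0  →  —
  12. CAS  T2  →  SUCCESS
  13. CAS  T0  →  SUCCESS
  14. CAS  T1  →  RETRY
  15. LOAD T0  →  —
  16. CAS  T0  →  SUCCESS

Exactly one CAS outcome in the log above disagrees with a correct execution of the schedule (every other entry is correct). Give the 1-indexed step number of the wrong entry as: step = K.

step = 13

Reference trace:
#1 T2 reads 4
#2 T2 CAS(4→5) writes; counter now 5
#3 T1 reads 5
#4 T2 reads 5
#5 T0 reads 5
#6 T2 CAS(5→6) writes; counter now 6
#7 T0 CAS(5→6) fails; counter now 6
#8 T2 reads 6
#9 T1 CAS(5→6) fails; counter now 6
#10 T1 reads 6
#11 T0 reads 6
#12 T2 CAS(6→7) writes; counter now 7
#13 T0 CAS(6→7) fails; counter now 7
#14 T1 CAS(6→7) fails; counter now 7
#15 T0 reads 7
#16 T0 CAS(7→8) writes; counter now 8
Flip is step 13.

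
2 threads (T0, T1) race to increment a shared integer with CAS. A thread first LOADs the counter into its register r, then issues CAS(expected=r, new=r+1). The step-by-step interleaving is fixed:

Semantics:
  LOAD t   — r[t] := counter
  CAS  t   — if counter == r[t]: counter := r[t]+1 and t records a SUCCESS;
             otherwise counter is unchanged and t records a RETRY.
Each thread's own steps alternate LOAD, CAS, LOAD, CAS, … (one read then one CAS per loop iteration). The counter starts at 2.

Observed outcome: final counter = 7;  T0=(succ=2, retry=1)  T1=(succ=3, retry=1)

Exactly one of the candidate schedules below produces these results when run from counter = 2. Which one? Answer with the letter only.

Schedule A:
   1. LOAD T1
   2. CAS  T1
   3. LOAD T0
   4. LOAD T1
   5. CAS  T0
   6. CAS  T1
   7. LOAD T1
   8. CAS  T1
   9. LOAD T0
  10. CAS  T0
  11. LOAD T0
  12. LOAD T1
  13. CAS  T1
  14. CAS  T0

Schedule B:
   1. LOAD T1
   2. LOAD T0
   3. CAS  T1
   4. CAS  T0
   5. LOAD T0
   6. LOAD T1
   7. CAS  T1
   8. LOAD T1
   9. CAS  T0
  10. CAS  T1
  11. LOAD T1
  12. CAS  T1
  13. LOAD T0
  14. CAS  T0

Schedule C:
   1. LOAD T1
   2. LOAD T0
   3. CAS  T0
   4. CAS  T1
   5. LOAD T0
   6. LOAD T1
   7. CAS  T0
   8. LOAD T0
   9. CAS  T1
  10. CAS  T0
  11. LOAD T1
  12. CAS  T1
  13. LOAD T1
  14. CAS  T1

A

Tracing schedule A:
#1 T1 reads 2
#2 T1 CAS(2→3) writes; counter now 3
#3 T0 reads 3
#4 T1 reads 3
#5 T0 CAS(3→4) writes; counter now 4
#6 T1 CAS(3→4) fails; counter now 4
#7 T1 reads 4
#8 T1 CAS(4→5) writes; counter now 5
#9 T0 reads 5
#10 T0 CAS(5→6) writes; counter now 6
#11 T0 reads 6
#12 T1 reads 6
#13 T1 CAS(6→7) writes; counter now 7
#14 T0 CAS(6→7) fails; counter now 7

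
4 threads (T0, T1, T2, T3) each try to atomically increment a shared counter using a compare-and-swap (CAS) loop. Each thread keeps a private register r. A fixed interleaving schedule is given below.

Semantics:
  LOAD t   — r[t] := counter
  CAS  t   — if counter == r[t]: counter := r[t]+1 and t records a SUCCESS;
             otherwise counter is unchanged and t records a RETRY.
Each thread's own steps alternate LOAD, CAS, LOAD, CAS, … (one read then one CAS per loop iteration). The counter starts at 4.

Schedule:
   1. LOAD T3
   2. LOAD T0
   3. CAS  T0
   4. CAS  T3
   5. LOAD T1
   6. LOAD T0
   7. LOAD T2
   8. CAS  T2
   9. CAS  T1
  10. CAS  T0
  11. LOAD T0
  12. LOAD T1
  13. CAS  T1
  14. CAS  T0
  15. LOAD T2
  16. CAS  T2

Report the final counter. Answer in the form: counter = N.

1. LOAD T3 → mem=4 r[T3]=4 [LOAD]
2. LOAD T0 → mem=4 r[T0]=4 [LOAD]
3. CAS T0 → mem=5 r[T0]=4 [OK]
4. CAS T3 → mem=5 r[T3]=4 [RETRY]
5. LOAD T1 → mem=5 r[T1]=5 [LOAD]
6. LOAD T0 → mem=5 r[T0]=5 [LOAD]
7. LOAD T2 → mem=5 r[T2]=5 [LOAD]
8. CAS T2 → mem=6 r[T2]=5 [OK]
9. CAS T1 → mem=6 r[T1]=5 [RETRY]
10. CAS T0 → mem=6 r[T0]=5 [RETRY]
11. LOAD T0 → mem=6 r[T0]=6 [LOAD]
12. LOAD T1 → mem=6 r[T1]=6 [LOAD]
13. CAS T1 → mem=7 r[T1]=6 [OK]
14. CAS T0 → mem=7 r[T0]=6 [RETRY]
15. LOAD T2 → mem=7 r[T2]=7 [LOAD]
16. CAS T2 → mem=8 r[T2]=7 [OK]

counter = 8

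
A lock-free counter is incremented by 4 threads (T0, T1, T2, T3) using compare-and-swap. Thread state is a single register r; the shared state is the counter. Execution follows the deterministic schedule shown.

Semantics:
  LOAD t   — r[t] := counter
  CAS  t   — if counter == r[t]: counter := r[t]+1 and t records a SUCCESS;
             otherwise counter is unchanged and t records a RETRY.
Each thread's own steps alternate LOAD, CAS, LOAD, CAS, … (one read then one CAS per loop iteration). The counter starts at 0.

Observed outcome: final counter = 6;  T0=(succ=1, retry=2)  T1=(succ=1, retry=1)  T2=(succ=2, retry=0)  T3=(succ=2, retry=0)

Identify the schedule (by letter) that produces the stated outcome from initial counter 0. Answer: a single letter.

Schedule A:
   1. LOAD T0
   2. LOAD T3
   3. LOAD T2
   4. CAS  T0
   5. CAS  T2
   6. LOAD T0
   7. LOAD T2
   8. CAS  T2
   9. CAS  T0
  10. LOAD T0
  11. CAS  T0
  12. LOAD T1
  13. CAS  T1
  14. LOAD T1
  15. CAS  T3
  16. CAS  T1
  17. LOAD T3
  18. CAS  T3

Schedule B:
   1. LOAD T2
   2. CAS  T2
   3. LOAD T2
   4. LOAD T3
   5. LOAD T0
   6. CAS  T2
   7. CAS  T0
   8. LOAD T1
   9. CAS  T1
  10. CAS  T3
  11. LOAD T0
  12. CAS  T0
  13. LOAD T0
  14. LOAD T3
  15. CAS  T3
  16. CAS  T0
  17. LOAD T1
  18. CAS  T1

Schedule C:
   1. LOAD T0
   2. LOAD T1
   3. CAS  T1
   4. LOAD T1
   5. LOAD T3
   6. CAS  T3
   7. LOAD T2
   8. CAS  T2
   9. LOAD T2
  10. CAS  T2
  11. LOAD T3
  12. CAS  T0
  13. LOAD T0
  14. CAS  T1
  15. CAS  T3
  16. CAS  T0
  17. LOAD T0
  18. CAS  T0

C

Tracing schedule C:
[1] T0.load  rd  (counter 0, T0.r 0)
[2] T1.load  rd  (counter 0, T1.r 0)
[3] T1.cas  hit  (counter 1, T1.r 0)
[4] T1.load  rd  (counter 1, T1.r 1)
[5] T3.load  rd  (counter 1, T3.r 1)
[6] T3.cas  hit  (counter 2, T3.r 1)
[7] T2.load  rd  (counter 2, T2.r 2)
[8] T2.cas  hit  (counter 3, T2.r 2)
[9] T2.load  rd  (counter 3, T2.r 3)
[10] T2.cas  hit  (counter 4, T2.r 3)
[11] T3.load  rd  (counter 4, T3.r 4)
[12] T0.cas  miss  (counter 4, T0.r 0)
[13] T0.load  rd  (counter 4, T0.r 4)
[14] T1.cas  miss  (counter 4, T1.r 1)
[15] T3.cas  hit  (counter 5, T3.r 4)
[16] T0.cas  miss  (counter 5, T0.r 4)
[17] T0.load  rd  (counter 5, T0.r 5)
[18] T0.cas  hit  (counter 6, T0.r 5)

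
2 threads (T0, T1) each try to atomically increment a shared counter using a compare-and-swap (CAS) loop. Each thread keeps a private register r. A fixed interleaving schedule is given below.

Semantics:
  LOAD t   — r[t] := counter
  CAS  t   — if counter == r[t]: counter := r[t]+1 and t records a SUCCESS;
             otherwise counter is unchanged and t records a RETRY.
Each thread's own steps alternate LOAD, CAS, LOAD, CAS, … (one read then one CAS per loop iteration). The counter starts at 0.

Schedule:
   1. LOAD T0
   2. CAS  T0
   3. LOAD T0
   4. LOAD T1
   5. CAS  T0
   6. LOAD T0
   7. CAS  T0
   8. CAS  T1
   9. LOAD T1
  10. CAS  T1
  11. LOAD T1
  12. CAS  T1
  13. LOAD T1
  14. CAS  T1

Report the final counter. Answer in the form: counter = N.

counter = 6

   1) LOAD T0:  M=0  r_T0=0
   2) CAS  T0:  M=1  r_T0=0 ✓
   3) LOAD T0:  M=1  r_T0=1
   4) LOAD T1:  M=1  r_T1=1
   5) CAS  T0:  M=2  r_T0=1 ✓
   6) LOAD T0:  M=2  r_T0=2
   7) CAS  T0:  M=3  r_T0=2 ✓
   8) CAS  T1:  M=3  r_T1=1 ✗
   9) LOAD T1:  M=3  r_T1=3
  10) CAS  T1:  M=4  r_T1=3 ✓
  11) LOAD T1:  M=4  r_T1=4
  12) CAS  T1:  M=5  r_T1=4 ✓
  13) LOAD T1:  M=5  r_T1=5
  14) CAS  T1:  M=6  r_T1=5 ✓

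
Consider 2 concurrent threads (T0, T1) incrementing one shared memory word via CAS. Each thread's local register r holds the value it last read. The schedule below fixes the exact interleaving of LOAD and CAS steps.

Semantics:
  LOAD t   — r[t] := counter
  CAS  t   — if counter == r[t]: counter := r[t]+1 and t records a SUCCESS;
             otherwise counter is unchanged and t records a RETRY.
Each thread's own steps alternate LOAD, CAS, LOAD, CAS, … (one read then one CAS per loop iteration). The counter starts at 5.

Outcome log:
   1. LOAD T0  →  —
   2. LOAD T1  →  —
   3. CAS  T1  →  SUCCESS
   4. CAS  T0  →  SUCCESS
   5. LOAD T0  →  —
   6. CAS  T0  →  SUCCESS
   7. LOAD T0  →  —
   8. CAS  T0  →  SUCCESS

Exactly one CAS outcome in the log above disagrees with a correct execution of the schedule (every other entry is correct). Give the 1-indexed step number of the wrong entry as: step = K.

Reference trace:
[1] T0.load  rd  (counter 5, T0.r 5)
[2] T1.load  rd  (counter 5, T1.r 5)
[3] T1.cas  hit  (counter 6, T1.r 5)
[4] T0.cas  miss  (counter 6, T0.r 5)
[5] T0.load  rd  (counter 6, T0.r 6)
[6] T0.cas  hit  (counter 7, T0.r 6)
[7] T0.load  rd  (counter 7, T0.r 7)
[8] T0.cas  hit  (counter 8, T0.r 7)
Flip is step 4.

step = 4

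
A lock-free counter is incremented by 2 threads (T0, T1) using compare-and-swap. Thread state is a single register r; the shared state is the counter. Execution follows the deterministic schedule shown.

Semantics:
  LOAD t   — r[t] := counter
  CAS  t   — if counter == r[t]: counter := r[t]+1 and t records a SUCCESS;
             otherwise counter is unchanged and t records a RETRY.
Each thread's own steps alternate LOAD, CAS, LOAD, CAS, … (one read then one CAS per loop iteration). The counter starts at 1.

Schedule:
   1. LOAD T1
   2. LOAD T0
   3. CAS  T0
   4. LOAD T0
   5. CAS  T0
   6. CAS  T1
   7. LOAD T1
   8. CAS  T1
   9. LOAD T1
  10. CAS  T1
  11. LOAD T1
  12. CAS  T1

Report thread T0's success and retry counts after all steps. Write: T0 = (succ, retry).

T0 = (2, 0)

   1) LOAD T1:  M=1  r_T1=1
   2) LOAD T0:  M=1  r_T0=1
   3) CAS  T0:  M=2  r_T0=1 ✓
   4) LOAD T0:  M=2  r_T0=2
   5) CAS  T0:  M=3  r_T0=2 ✓
   6) CAS  T1:  M=3  r_T1=1 ✗
   7) LOAD T1:  M=3  r_T1=3
   8) CAS  T1:  M=4  r_T1=3 ✓
   9) LOAD T1:  M=4  r_T1=4
  10) CAS  T1:  M=5  r_T1=4 ✓
  11) LOAD T1:  M=5  r_T1=5
  12) CAS  T1:  M=6  r_T1=5 ✓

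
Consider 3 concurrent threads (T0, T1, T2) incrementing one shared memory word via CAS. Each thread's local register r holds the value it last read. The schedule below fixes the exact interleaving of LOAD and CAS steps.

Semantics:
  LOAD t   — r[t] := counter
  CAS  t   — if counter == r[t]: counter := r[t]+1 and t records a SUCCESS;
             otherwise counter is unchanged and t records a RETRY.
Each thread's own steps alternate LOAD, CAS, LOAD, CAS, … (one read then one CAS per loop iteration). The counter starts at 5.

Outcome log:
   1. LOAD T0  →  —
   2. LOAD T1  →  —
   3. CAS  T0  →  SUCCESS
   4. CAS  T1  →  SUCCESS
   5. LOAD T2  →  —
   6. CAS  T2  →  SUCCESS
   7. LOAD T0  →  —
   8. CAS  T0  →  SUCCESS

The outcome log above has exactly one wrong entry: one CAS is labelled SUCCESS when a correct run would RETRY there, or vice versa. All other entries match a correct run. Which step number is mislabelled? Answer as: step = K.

step = 4

Correct run:
#1 T0 reads 5
#2 T1 reads 5
#3 T0 CAS(5→6) writes; counter now 6
#4 T1 CAS(5→6) fails; counter now 6
#5 T2 reads 6
#6 T2 CAS(6→7) writes; counter now 7
#7 T0 reads 7
#8 T0 CAS(7→8) writes; counter now 8
Log disagrees first at step 4.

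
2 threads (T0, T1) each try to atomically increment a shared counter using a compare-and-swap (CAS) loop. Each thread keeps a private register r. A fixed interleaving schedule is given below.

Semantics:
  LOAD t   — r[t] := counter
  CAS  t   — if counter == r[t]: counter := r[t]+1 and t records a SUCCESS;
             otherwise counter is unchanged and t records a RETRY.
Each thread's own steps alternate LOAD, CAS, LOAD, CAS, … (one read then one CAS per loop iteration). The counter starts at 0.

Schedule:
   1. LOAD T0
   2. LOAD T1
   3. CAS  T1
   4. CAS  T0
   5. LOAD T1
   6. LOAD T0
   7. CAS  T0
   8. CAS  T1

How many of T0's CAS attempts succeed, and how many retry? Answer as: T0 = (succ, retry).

1. LOAD T0 → mem=0 r[T0]=0 [LOAD]
2. LOAD T1 → mem=0 r[T1]=0 [LOAD]
3. CAS T1 → mem=1 r[T1]=0 [OK]
4. CAS T0 → mem=1 r[T0]=0 [RETRY]
5. LOAD T1 → mem=1 r[T1]=1 [LOAD]
6. LOAD T0 → mem=1 r[T0]=1 [LOAD]
7. CAS T0 → mem=2 r[T0]=1 [OK]
8. CAS T1 → mem=2 r[T1]=1 [RETRY]

T0 = (1, 1)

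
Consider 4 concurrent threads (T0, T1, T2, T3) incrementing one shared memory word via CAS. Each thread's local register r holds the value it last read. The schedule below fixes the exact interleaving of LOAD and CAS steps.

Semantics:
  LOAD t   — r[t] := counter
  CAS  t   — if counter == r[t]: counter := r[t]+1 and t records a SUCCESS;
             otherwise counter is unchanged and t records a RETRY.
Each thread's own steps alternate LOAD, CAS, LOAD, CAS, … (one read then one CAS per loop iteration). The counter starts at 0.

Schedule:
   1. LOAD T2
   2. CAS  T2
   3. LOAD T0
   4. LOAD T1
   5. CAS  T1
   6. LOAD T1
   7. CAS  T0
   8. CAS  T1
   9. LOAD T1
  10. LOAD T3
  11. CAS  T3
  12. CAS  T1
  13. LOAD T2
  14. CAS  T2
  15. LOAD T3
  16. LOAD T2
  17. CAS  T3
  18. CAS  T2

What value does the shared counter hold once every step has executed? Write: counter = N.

counter = 6

step 1: T2 LOAD ⇒ load; ctr=0 reg=0
step 2: T2 CAS ⇒ ok; ctr=1 reg=0
step 3: T0 LOAD ⇒ load; ctr=1 reg=1
step 4: T1 LOAD ⇒ load; ctr=1 reg=1
step 5: T1 CAS ⇒ ok; ctr=2 reg=1
step 6: T1 LOAD ⇒ load; ctr=2 reg=2
step 7: T0 CAS ⇒ retry; ctr=2 reg=1
step 8: T1 CAS ⇒ ok; ctr=3 reg=2
step 9: T1 LOAD ⇒ load; ctr=3 reg=3
step 10: T3 LOAD ⇒ load; ctr=3 reg=3
step 11: T3 CAS ⇒ ok; ctr=4 reg=3
step 12: T1 CAS ⇒ retry; ctr=4 reg=3
step 13: T2 LOAD ⇒ load; ctr=4 reg=4
step 14: T2 CAS ⇒ ok; ctr=5 reg=4
step 15: T3 LOAD ⇒ load; ctr=5 reg=5
step 16: T2 LOAD ⇒ load; ctr=5 reg=5
step 17: T3 CAS ⇒ ok; ctr=6 reg=5
step 18: T2 CAS ⇒ retry; ctr=6 reg=5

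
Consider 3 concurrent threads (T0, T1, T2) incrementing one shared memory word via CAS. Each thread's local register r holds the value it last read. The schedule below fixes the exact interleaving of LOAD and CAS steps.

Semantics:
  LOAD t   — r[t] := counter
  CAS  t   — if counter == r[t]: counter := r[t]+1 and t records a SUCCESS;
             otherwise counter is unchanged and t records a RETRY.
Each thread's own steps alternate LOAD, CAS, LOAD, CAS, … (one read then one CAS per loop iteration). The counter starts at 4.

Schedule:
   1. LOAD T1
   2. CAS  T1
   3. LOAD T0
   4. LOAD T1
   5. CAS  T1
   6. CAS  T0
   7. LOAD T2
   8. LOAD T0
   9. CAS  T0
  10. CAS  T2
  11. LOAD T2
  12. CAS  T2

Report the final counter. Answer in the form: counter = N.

counter = 8

step 1: T1 LOAD ⇒ load; ctr=4 reg=4
step 2: T1 CAS ⇒ ok; ctr=5 reg=4
step 3: T0 LOAD ⇒ load; ctr=5 reg=5
step 4: T1 LOAD ⇒ load; ctr=5 reg=5
step 5: T1 CAS ⇒ ok; ctr=6 reg=5
step 6: T0 CAS ⇒ retry; ctr=6 reg=5
step 7: T2 LOAD ⇒ load; ctr=6 reg=6
step 8: T0 LOAD ⇒ load; ctr=6 reg=6
step 9: T0 CAS ⇒ ok; ctr=7 reg=6
step 10: T2 CAS ⇒ retry; ctr=7 reg=6
step 11: T2 LOAD ⇒ load; ctr=7 reg=7
step 12: T2 CAS ⇒ ok; ctr=8 reg=7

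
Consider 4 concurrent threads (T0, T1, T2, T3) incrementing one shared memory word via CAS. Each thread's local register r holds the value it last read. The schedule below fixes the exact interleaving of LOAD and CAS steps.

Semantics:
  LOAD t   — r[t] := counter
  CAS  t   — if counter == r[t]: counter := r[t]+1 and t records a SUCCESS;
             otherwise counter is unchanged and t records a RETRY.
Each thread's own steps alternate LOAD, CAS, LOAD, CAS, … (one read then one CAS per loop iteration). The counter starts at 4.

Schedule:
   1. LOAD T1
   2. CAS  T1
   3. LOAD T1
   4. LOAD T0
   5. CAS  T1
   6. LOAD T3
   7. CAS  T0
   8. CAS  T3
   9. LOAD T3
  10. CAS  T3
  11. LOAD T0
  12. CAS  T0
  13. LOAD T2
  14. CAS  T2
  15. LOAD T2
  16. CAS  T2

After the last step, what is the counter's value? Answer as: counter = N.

#1 T1 reads 4
#2 T1 CAS(4→5) writes; counter now 5
#3 T1 reads 5
#4 T0 reads 5
#5 T1 CAS(5→6) writes; counter now 6
#6 T3 reads 6
#7 T0 CAS(5→6) fails; counter now 6
#8 T3 CAS(6→7) writes; counter now 7
#9 T3 reads 7
#10 T3 CAS(7→8) writes; counter now 8
#11 T0 reads 8
#12 T0 CAS(8→9) writes; counter now 9
#13 T2 reads 9
#14 T2 CAS(9→10) writes; counter now 10
#15 T2 reads 10
#16 T2 CAS(10→11) writes; counter now 11

counter = 11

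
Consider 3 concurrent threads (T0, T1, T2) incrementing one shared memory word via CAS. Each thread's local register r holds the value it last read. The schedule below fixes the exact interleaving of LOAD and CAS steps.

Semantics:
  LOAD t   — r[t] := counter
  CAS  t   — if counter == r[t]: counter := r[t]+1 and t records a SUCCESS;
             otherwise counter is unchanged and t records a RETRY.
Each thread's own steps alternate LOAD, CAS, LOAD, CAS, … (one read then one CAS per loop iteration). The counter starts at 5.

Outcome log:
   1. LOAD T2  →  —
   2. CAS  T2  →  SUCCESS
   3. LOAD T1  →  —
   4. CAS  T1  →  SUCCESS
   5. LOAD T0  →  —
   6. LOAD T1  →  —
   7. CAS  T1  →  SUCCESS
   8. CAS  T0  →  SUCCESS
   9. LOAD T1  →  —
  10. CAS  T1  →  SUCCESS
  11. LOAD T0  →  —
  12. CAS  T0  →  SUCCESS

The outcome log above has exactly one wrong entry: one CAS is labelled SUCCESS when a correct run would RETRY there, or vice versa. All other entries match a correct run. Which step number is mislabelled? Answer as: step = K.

step = 8

Correct run:
step 1: T2 LOAD ⇒ load; ctr=5 reg=5
step 2: T2 CAS ⇒ ok; ctr=6 reg=5
step 3: T1 LOAD ⇒ load; ctr=6 reg=6
step 4: T1 CAS ⇒ ok; ctr=7 reg=6
step 5: T0 LOAD ⇒ load; ctr=7 reg=7
step 6: T1 LOAD ⇒ load; ctr=7 reg=7
step 7: T1 CAS ⇒ ok; ctr=8 reg=7
step 8: T0 CAS ⇒ retry; ctr=8 reg=7
step 9: T1 LOAD ⇒ load; ctr=8 reg=8
step 10: T1 CAS ⇒ ok; ctr=9 reg=8
step 11: T0 LOAD ⇒ load; ctr=9 reg=9
step 12: T0 CAS ⇒ ok; ctr=10 reg=9
Log disagrees first at step 8.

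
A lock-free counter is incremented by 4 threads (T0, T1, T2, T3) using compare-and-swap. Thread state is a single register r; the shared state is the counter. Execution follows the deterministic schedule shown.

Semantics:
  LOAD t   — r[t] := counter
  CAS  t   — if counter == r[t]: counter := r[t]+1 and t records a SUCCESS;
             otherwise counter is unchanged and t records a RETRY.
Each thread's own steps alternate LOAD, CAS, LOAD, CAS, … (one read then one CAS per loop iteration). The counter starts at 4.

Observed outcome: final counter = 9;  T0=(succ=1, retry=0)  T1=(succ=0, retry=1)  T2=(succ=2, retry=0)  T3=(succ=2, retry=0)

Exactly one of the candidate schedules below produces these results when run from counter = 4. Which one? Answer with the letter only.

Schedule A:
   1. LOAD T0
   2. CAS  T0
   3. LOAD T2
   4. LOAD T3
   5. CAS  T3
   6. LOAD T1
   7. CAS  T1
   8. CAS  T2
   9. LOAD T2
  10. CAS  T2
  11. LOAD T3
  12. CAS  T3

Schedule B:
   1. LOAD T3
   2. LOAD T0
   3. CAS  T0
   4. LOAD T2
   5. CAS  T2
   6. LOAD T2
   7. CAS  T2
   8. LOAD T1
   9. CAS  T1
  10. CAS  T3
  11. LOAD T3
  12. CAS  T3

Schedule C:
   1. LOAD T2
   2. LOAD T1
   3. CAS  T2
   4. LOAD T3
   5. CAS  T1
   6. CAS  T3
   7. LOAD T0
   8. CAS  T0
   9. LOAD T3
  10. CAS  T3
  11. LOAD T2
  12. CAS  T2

C

Run C:
1. LOAD T2 → mem=4 r[T2]=4 [LOAD]
2. LOAD T1 → mem=4 r[T1]=4 [LOAD]
3. CAS T2 → mem=5 r[T2]=4 [OK]
4. LOAD T3 → mem=5 r[T3]=5 [LOAD]
5. CAS T1 → mem=5 r[T1]=4 [RETRY]
6. CAS T3 → mem=6 r[T3]=5 [OK]
7. LOAD T0 → mem=6 r[T0]=6 [LOAD]
8. CAS T0 → mem=7 r[T0]=6 [OK]
9. LOAD T3 → mem=7 r[T3]=7 [LOAD]
10. CAS T3 → mem=8 r[T3]=7 [OK]
11. LOAD T2 → mem=8 r[T2]=8 [LOAD]
12. CAS T2 → mem=9 r[T2]=8 [OK]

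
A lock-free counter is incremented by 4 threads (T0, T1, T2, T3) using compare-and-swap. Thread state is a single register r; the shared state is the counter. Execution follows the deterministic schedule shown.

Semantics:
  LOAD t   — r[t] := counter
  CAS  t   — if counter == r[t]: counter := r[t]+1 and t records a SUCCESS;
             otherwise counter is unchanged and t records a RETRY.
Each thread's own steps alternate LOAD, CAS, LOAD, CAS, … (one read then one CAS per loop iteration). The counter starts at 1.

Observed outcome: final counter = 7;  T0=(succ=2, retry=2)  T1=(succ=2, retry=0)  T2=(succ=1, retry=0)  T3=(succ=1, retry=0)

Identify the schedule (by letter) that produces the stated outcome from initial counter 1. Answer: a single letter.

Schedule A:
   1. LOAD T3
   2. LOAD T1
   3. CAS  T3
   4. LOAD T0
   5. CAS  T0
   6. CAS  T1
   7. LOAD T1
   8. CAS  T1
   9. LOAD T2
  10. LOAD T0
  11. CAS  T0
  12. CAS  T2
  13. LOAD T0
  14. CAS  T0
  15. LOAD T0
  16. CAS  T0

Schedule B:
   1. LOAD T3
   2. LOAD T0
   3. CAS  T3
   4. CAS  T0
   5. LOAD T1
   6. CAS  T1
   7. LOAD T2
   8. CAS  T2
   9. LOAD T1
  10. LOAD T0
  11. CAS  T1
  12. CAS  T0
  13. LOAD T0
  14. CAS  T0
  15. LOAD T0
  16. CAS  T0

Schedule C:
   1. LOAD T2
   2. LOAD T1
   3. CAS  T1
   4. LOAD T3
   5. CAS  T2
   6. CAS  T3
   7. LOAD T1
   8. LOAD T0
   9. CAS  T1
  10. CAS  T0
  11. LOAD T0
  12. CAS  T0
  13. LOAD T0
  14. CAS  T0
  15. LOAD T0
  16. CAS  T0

Run B:
T3 LOAD — after: cnt=1, r=1 — load
T0 LOAD — after: cnt=1, r=1 — load
T3 CAS — after: cnt=2, r=1 — ok
T0 CAS — after: cnt=2, r=1 — retry
T1 LOAD — after: cnt=2, r=2 — load
T1 CAS — after: cnt=3, r=2 — ok
T2 LOAD — after: cnt=3, r=3 — load
T2 CAS — after: cnt=4, r=3 — ok
T1 LOAD — after: cnt=4, r=4 — load
T0 LOAD — after: cnt=4, r=4 — load
T1 CAS — after: cnt=5, r=4 — ok
T0 CAS — after: cnt=5, r=4 — retry
T0 LOAD — after: cnt=5, r=5 — load
T0 CAS — after: cnt=6, r=5 — ok
T0 LOAD — after: cnt=6, r=6 — load
T0 CAS — after: cnt=7, r=6 — ok

B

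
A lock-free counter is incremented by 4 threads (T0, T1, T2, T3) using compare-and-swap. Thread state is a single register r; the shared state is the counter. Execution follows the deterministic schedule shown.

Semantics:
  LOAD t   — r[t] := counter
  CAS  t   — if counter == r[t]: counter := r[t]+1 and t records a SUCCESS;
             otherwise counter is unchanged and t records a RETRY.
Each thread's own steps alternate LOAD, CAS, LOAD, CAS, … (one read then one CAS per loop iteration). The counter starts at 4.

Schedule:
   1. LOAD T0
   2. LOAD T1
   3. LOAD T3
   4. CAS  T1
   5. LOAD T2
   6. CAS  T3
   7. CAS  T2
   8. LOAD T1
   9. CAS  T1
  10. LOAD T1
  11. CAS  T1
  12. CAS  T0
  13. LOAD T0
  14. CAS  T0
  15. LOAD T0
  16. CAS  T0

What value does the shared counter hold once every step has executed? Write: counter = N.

counter = 10

#1 T0 reads 4
#2 T1 reads 4
#3 T3 reads 4
#4 T1 CAS(4→5) writes; counter now 5
#5 T2 reads 5
#6 T3 CAS(4→5) fails; counter now 5
#7 T2 CAS(5→6) writes; counter now 6
#8 T1 reads 6
#9 T1 CAS(6→7) writes; counter now 7
#10 T1 reads 7
#11 T1 CAS(7→8) writes; counter now 8
#12 T0 CAS(4→5) fails; counter now 8
#13 T0 reads 8
#14 T0 CAS(8→9) writes; counter now 9
#15 T0 reads 9
#16 T0 CAS(9→10) writes; counter now 10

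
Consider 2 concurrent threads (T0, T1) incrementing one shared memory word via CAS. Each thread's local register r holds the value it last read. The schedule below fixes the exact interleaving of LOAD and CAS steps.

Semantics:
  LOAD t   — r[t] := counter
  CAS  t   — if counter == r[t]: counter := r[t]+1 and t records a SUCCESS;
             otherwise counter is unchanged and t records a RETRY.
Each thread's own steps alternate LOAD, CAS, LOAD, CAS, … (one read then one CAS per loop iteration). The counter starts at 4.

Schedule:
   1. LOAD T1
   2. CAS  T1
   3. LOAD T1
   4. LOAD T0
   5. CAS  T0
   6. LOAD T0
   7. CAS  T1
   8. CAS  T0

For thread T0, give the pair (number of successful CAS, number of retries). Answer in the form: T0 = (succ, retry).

T0 = (2, 0)

[1] T1.load  rd  (counter 4, T1.r 4)
[2] T1.cas  hit  (counter 5, T1.r 4)
[3] T1.load  rd  (counter 5, T1.r 5)
[4] T0.load  rd  (counter 5, T0.r 5)
[5] T0.cas  hit  (counter 6, T0.r 5)
[6] T0.load  rd  (counter 6, T0.r 6)
[7] T1.cas  miss  (counter 6, T1.r 5)
[8] T0.cas  hit  (counter 7, T0.r 6)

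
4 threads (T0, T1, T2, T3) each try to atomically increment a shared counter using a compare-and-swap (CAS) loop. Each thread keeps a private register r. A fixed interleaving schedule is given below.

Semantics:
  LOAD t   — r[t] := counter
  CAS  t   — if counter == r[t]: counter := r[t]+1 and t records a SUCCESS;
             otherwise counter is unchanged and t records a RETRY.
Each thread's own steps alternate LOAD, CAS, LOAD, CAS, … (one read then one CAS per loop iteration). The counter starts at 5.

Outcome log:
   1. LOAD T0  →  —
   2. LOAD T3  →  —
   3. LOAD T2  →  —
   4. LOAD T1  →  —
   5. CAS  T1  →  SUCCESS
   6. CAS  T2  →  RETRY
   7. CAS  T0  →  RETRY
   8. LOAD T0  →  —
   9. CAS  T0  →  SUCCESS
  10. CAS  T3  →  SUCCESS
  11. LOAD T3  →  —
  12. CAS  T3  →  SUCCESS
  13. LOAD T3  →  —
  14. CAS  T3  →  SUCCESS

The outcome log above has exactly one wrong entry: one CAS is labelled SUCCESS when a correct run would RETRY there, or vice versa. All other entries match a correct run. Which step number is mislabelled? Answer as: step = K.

Reference trace:
T0 LOAD — after: cnt=5, r=5 — load
T3 LOAD — after: cnt=5, r=5 — load
T2 LOAD — after: cnt=5, r=5 — load
T1 LOAD — after: cnt=5, r=5 — load
T1 CAS — after: cnt=6, r=5 — ok
T2 CAS — after: cnt=6, r=5 — retry
T0 CAS — after: cnt=6, r=5 — retry
T0 LOAD — after: cnt=6, r=6 — load
T0 CAS — after: cnt=7, r=6 — ok
T3 CAS — after: cnt=7, r=5 — retry
T3 LOAD — after: cnt=7, r=7 — load
T3 CAS — after: cnt=8, r=7 — ok
T3 LOAD — after: cnt=8, r=8 — load
T3 CAS — after: cnt=9, r=8 — ok
Flip is step 10.

step = 10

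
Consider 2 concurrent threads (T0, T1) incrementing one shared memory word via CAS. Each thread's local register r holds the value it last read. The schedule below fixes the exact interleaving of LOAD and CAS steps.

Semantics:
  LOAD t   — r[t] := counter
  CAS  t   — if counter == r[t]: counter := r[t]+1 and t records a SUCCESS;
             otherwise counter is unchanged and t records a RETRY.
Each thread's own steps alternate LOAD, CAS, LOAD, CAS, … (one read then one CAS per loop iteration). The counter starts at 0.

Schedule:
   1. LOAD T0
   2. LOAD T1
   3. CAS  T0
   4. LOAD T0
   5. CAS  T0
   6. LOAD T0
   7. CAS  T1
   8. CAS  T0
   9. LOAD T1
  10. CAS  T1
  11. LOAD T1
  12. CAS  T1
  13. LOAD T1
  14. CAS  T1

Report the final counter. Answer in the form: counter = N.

step 1: T0 LOAD ⇒ load; ctr=0 reg=0
step 2: T1 LOAD ⇒ load; ctr=0 reg=0
step 3: T0 CAS ⇒ ok; ctr=1 reg=0
step 4: T0 LOAD ⇒ load; ctr=1 reg=1
step 5: T0 CAS ⇒ ok; ctr=2 reg=1
step 6: T0 LOAD ⇒ load; ctr=2 reg=2
step 7: T1 CAS ⇒ retry; ctr=2 reg=0
step 8: T0 CAS ⇒ ok; ctr=3 reg=2
step 9: T1 LOAD ⇒ load; ctr=3 reg=3
step 10: T1 CAS ⇒ ok; ctr=4 reg=3
step 11: T1 LOAD ⇒ load; ctr=4 reg=4
step 12: T1 CAS ⇒ ok; ctr=5 reg=4
step 13: T1 LOAD ⇒ load; ctr=5 reg=5
step 14: T1 CAS ⇒ ok; ctr=6 reg=5

counter = 6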